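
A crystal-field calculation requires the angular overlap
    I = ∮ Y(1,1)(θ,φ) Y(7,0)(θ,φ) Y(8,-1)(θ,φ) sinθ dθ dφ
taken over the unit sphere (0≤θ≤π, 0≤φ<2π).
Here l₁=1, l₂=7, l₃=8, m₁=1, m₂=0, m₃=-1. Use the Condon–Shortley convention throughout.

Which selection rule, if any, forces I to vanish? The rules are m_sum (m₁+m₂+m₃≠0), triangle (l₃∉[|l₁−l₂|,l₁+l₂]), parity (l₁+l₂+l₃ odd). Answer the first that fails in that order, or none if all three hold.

m₁+m₂+m₃ = 1 + 0 − 1 = 0  ✓
triangle: |1−7|=6 ≤ l₃=8 ≤ 1+7=8  ✓
parity: l₁+l₂+l₃ = 16 is even  ✓

none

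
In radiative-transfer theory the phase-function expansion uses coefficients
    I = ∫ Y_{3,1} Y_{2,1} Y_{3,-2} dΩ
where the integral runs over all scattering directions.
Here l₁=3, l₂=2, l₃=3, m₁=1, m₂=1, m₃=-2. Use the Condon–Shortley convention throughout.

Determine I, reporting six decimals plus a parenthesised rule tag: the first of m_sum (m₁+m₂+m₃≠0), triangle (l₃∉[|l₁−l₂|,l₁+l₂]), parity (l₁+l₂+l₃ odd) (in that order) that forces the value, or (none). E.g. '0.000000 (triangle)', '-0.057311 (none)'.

0.162868 (none)

Rules hold: Σm=0, L=8 even, 1≤3≤5.
N = 7·5·7 = 245
Δ = 2!·4!·2!/9! = 1/3780
Racah Σ t=0..2: t=0:+1/24 t=1:−1/4 t=2:+1/24 = -1/6
⇒ 3j(3 2 3; 0 0 0)² = 4/105, sgn +1
Racah Σ t=1..2: t=1:−1/12 t=2:+1/48 = -1/16
⇒ 3j(3 2 3; 1 1 -2)² = 1/28, sgn +1
4πI² = N·(3j₀)²·(3jₘ)² = 1/3
I = +1·√(0.333333/4π) = 0.16286750
No selection rule forces the value: the integral is nonzero (none).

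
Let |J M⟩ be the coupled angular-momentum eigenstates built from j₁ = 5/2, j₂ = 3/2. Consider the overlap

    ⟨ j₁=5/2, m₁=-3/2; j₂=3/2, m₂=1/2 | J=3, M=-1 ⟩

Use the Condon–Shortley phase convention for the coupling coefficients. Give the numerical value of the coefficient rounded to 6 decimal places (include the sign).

√[7·1!4!2!/8! · 1!4!2!1!2!4!] = √(96/5)
  +(−1)^0/∏(0,1,4,2,0,0)! = 1/48  (running 1/48)
  +(−1)^1/∏(1,0,3,1,1,1)! = -1/6  (running -7/48)
⟨..|..⟩ = √(96/5)·(-7/48) = -0.639010

−√(49/120) = -0.639010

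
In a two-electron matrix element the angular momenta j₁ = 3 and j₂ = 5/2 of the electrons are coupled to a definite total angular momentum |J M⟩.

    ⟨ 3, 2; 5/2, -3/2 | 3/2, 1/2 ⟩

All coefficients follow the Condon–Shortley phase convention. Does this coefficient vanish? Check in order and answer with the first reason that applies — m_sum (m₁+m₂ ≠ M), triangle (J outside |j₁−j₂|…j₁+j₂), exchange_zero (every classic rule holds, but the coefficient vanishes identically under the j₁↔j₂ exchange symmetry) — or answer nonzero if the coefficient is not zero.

m-sum: m₁+m₂ = 2+(-3/2) = 1/2, M = 1/2  ✓
triangle: |j₁−j₂| = 1/2 ≤ J = 3/2 ≤ j₁+j₂ = 11/2  ✓
exchange: j₁≠j₂ or m₁≠m₂ — the exchange symmetry imposes no constraint here
value check: CG = −√(1/21) = -0.218218 ≠ 0

nonzero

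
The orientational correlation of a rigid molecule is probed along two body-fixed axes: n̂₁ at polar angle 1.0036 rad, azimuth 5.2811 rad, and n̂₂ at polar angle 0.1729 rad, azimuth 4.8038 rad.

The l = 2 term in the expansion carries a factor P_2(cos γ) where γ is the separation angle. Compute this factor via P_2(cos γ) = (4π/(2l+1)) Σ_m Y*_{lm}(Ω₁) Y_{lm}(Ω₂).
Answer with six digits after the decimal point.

Addition theorem: P_2(cos γ) = (4π/5) Σ_m Y*_{lm}(Ω₁) Y_{lm}(Ω₂), m = −2…2:
  m=-2: Y*=-0.115387-0.249371i  Y=-0.011242+0.002079i  product +0.001816+0.002564i
  m=-1: Y*=+0.188530-0.294969i  Y=+0.011952+0.130381i  product +0.040712+0.021055i
  m=+0: Y*=-0.042270-0.000000i  Y=+0.602779+0.000000i  product -0.025480-0.000000i
  m=+1: Y*=-0.188530-0.294969i  Y=-0.011952+0.130381i  product +0.040712-0.021055i
  m=+2: Y*=-0.115387+0.249371i  Y=-0.011242-0.002079i  product +0.001816-0.002564i
Accumulated sum +0.059575-0.000000i; after 4π/(2l+1) scaling, +0.149727-0.000000i ⇒ P_2 = 0.149727

0.149727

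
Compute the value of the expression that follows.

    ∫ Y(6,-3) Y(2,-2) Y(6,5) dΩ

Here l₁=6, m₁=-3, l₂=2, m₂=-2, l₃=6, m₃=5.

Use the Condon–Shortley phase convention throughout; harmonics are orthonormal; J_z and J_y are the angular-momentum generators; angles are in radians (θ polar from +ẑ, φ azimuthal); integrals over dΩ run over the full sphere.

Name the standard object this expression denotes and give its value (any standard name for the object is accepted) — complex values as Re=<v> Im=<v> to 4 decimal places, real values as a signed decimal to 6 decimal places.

This is a Gaunt coefficient — the integral of a triple product of spherical harmonics over the sphere.
m-sum 0 ✓  L=14 even ✓  4≤6≤8 ✓
Π(2lᵢ+1) = 13×5×13 = 845
triangle coeff Δ(6,2,6) = 1/90090
Σ_t [0,2]: t=0:+1/69120 t=1:−1/14400 t=2:+1/69120 = -7/172800
(3j)²=14/715 [(6 2 6; 0 0 0)], sign=-1
Σ_t [0,0]: t=0:+1/1451520 = 1/1451520
(3j)²=1/91 [(6 2 6; -3 -2 5)], sign=-1
⇒ 4πI² = 2/11
I = (+1)√(2/11/(4π)) = 0.12028562

Gaunt coefficient, +0.120286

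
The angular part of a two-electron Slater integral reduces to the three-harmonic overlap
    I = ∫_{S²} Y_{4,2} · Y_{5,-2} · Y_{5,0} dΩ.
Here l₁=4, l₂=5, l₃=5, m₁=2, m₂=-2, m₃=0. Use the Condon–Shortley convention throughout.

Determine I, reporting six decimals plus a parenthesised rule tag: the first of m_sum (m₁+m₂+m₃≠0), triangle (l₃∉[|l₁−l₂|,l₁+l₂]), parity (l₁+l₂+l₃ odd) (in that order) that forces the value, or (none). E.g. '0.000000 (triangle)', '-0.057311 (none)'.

m-sum 0 ✓  L=14 even ✓  1≤5≤9 ✓
Π(2lᵢ+1) = 9×11×11 = 1089
triangle coeff Δ(4,5,5) = 1/3153150
Σ_t [0,4]: t=0:+1/69120 t=1:−1/1728 t=2:+1/576 t=3:−1/1728 t=4:+1/69120 = 7/11520
(3j)²=2/143 [(4 5 5; 0 0 0)], sign=-1
Σ_t [0,2]: t=0:+1/3456 t=1:−1/1728 t=2:+1/11520 = -7/34560
(3j)²=7/858 [(4 5 5; 2 -2 0)], sign=+1
⇒ 4πI² = 21/169
I = (-1)√(21/169/(4π)) = -0.09944006
No selection rule forces the value: the integral is nonzero (none).

-0.099440 (none)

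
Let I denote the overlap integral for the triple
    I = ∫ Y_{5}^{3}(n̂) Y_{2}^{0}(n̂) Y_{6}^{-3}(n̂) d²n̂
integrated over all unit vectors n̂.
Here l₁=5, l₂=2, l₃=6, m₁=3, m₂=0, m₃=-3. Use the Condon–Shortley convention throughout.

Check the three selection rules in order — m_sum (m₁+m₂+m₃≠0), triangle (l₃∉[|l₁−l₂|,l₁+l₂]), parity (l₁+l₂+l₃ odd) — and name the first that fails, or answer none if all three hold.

parity

Σmᵢ = 0  ✓
l₃∈[|l₁−l₂|,l₁+l₂]=[3,7], have l₃=6  ✓
Σlᵢ = 13 ⇒ odd  ✗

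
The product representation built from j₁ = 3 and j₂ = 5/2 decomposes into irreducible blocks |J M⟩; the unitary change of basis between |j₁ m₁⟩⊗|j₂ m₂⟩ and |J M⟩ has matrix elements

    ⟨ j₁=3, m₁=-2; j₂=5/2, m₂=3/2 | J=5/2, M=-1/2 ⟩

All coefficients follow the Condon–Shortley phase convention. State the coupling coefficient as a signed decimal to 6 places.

-0.267261

√[6·3!3!2!/9! · 1!5!4!1!2!3!] = √(288/7)
  +(−1)^2/∏(2,1,3,2,0,0)! = 1/24  (running 1/24)
  +(−1)^3/∏(3,0,2,1,1,1)! = -1/12  (running -1/24)
⟨..|..⟩ = √(288/7)·(-1/24) = -0.267261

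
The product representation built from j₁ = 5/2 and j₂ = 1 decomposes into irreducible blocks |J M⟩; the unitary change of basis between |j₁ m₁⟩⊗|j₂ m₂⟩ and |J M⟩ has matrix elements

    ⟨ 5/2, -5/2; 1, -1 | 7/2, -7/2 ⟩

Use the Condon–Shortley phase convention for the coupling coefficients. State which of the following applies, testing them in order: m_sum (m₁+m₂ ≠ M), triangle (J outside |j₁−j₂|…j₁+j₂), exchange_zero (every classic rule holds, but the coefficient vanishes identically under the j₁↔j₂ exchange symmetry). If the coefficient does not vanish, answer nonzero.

m-sum: m₁+m₂ = -5/2+(-1) = -7/2, M = -7/2  ✓
triangle: |j₁−j₂| = 3/2 ≤ J = 7/2 ≤ j₁+j₂ = 7/2  ✓
exchange: j₁≠j₂ or m₁≠m₂ — the exchange symmetry imposes no constraint here
value check: CG = +1 = +1.000000 ≠ 0

nonzero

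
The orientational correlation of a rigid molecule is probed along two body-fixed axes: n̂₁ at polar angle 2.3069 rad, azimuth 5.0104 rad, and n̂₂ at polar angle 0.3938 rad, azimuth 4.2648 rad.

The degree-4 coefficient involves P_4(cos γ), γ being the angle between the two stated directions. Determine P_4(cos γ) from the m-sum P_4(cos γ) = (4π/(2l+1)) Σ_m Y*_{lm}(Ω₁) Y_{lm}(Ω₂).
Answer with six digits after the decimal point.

-0.133809

Term-by-term m-sum for l=4 (normalisation 4π/9 = 1.396263):
  m=-4: Y*=+0.049357+0.124024i  Y=-0.002089+0.009362i  product -0.001264+0.000203i
  m=-3: Y*=+0.266663-0.214216i  Y=+0.063605-0.014761i  product +0.013799-0.017561i
  m=-2: Y*=-0.327735-0.222307i  Y=-0.153059-0.190981i  product +0.007707+0.096617i
  m=-1: Y*=-0.010747+0.034990i  Y=-0.215428+0.448729i  product -0.013386-0.012360i
  m=+0: Y*=-0.360866-0.000000i  Y=+0.303563+0.000000i  product -0.109546-0.000000i
  m=+1: Y*=+0.010747+0.034990i  Y=+0.215428+0.448729i  product -0.013386+0.012360i
  m=+2: Y*=-0.327735+0.222307i  Y=-0.153059+0.190981i  product +0.007707-0.096617i
  m=+3: Y*=-0.266663-0.214216i  Y=-0.063605-0.014761i  product +0.013799+0.017561i
  m=+4: Y*=+0.049357-0.124024i  Y=-0.002089-0.009362i  product -0.001264-0.000203i
Total Σ_m = -0.095834-0.000000i. Multiply by 1.396263: -0.133809-0.000000i. P_4(cos γ) = -0.133809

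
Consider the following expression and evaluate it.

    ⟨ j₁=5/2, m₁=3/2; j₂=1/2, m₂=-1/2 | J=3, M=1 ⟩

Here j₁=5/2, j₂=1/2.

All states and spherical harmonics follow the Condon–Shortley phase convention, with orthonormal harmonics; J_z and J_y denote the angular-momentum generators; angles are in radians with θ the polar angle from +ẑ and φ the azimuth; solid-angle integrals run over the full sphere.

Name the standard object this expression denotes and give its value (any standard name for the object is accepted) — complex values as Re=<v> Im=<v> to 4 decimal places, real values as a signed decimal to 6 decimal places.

This is a Clebsch–Gordan (vector-coupling) coefficient.
√[7·0!5!1!/7! · 4!1!0!1!4!2!] = √(192)
  +(−1)^0/∏(0,0,1,0,4,1)! = 1/24  (running 1/24)
⟨..|..⟩ = √(192)·(1/24) = +0.577350

Clebsch–Gordan coefficient, +√(1/3) ≈ +0.577350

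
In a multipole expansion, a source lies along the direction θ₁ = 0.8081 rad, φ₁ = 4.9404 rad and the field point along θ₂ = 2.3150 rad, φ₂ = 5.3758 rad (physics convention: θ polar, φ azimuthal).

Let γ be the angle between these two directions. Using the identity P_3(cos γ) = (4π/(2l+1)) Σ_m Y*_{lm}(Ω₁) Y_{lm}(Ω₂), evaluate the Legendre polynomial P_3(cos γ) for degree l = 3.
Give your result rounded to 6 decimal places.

-0.021342

Expand P_3 via completeness: Σ_{m} conj(Y_{3,m}) at Ω₁ times Y_{3,m} at Ω₂ —
  m=-3: Y*=-0.099633+0.122197i  Y=-0.151693+0.067639i  product +0.006848-0.025276i
  m=-2: Y*=-0.331341-0.162524i  Y=+0.090495-0.363531i  product -0.089067+0.105745i
  m=-1: Y*=+0.073229-0.315580i  Y=+0.189483+0.242434i  product +0.090383-0.042044i
  m=+0: Y*=-0.158163-0.000000i  Y=+0.178400+0.000000i  product -0.028216-0.000000i
  m=+1: Y*=-0.073229-0.315580i  Y=-0.189483+0.242434i  product +0.090383+0.042044i
  m=+2: Y*=-0.331341+0.162524i  Y=+0.090495+0.363531i  product -0.089067-0.105745i
  m=+3: Y*=+0.099633+0.122197i  Y=+0.151693+0.067639i  product +0.006848+0.025276i
Total Σ_m = -0.011888+0.000000i. Multiply by 1.795196: -0.021342+0.000000i. P_3(cos γ) = -0.021342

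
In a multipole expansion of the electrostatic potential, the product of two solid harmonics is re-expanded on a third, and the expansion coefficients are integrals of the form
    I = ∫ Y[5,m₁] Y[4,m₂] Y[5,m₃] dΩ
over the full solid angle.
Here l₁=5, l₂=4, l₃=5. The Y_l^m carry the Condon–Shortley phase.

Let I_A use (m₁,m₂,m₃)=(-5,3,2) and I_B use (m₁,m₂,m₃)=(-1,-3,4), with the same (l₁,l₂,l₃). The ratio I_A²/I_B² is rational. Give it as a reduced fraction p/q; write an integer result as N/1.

7/10

l's match ⇒ only the (l;m) 3-j factors differ between A and B.
A: triangle coeff Δ(5,4,5) = 1/3153150; Σ_t [4,4]: t=4:+1/103680 = 1/103680; (3j)²=7/429 [(5 4 5; -5 3 2)], sign=-1
B: triangle coeff Δ(5,4,5) = 1/3153150; Σ_t [0,1]: t=0:+1/103680 t=1:−1/17280 = -1/20736; (3j)²=10/429 [(5 4 5; -1 -3 4)], sign=+1
I_A²/I_B² = (7/429)/(10/429) = 7/10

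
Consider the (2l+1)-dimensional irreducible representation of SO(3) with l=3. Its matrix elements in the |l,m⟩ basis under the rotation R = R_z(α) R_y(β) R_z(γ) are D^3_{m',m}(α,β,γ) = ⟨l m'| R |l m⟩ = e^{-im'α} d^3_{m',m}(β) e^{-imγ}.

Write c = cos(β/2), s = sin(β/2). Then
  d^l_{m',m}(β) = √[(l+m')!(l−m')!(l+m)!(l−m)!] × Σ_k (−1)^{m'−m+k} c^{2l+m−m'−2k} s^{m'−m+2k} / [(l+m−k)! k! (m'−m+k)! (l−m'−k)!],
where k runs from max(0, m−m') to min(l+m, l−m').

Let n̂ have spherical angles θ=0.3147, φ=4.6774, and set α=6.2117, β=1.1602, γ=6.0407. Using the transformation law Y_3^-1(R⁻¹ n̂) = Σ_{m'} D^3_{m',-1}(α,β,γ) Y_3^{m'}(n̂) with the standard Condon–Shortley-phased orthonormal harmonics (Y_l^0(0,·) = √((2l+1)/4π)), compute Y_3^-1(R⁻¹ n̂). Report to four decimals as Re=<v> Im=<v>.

Re=0.0595 Im=-0.0394

Need the full column D^3_{m',-1} for m'=−3..3 at α=6.2117, β=1.1602, γ=6.0407.
cos(β/2)=0.836408, sin(β/2)=0.548108
d^3_{-3,-1}: single k=2 term ⇒ +0.569442;  D = +0.511021-0.251241i
d^3_{-2,-1}: k∈[1..2] ⇒ +0.709506 -0.609371 = +0.100135;  D = +0.092788-0.037649i
d^3_{-1,-1}: k∈[0..2] ⇒ +0.342380 -1.176235 +0.378836 = -0.455019;  D = -0.432775+0.140527i
d^3_{0,-1}: k∈[0..2] ⇒ -0.777225 +1.001299 -0.143330 = +0.080743;  D = +0.078381-0.019388i
d^3_{1,-1}: k∈[0..2] ⇒ +0.882176 -0.505114 +0.027114 = +0.404176;  D = +0.398281-0.068778i
d^3_{2,-1}: k∈[0..1] ⇒ -0.609371 +0.130842 = -0.478529;  D = -0.476161+0.047542i
d^3_{3,-1}: single k=0 term ⇒ +0.244537;  D = +0.244441-0.006853i
Y_3^{m'}(θ=0.3147,φ=4.6774) and Σ D·Y over m':
  (+0.5110-0.2512i)·(+0.0013-0.0123i)  (+0.0928-0.0376i)·(-0.0929-0.0065i)  (-0.4328+0.1405i)·(-0.0123+0.3520i)  (+0.0784-0.0194i)·(+0.5397+0.0000i)  (+0.3983-0.0688i)·(+0.0123+0.3520i)  (-0.4762+0.0475i)·(-0.0929+0.0065i)  (+0.2444-0.0069i)·(-0.0013-0.0123i)
Y_3^-1(R⁻¹ n̂) = +0.059509-0.039420i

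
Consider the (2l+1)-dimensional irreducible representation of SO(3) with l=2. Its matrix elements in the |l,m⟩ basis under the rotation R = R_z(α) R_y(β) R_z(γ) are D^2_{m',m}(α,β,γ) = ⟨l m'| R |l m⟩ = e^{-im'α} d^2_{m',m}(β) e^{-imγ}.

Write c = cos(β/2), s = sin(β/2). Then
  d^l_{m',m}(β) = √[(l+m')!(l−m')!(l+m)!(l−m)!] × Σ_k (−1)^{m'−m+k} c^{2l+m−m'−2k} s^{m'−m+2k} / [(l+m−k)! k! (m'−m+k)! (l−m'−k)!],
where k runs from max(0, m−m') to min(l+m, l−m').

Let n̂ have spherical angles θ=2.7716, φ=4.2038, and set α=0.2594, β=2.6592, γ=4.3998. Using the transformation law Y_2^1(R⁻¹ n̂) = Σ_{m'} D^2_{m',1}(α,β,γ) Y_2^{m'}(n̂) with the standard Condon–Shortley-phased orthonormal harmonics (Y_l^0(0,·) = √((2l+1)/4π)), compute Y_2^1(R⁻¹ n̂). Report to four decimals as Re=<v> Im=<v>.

Need the full column D^2_{m',1} for m'=−2..2 at α=0.2594, β=2.6592, γ=4.3998.
cos(β/2)=0.238864, sin(β/2)=0.971053
d^2_{-2,1}: single k=3 term ⇒ +0.437432;  D = -0.323204+0.294763i
d^2_{-1,1}: k∈[2..3] ⇒ +0.161402 -0.889143 = -0.727740;  D = +0.393930-0.611903i
d^2_{0,1}: k∈[1..2] ⇒ +0.032417 -0.535742 = -0.503325;  D = +0.154784-0.478934i
d^2_{1,1}: k∈[0..1] ⇒ +0.003255 -0.161402 = -0.158147;  D = +0.008408-0.157923i
d^2_{2,1}: single k=0 term ⇒ -0.026468;  D = -0.005419-0.025908i
Y_2^{m'}(θ=2.7716,φ=4.2038) and Σ D·Y over m':
  (-0.3232+0.2948i)·(-0.0266-0.0430i)  (+0.3939-0.6119i)·(+0.1268-0.2275i)  (+0.1548-0.4789i)·(+0.5071+0.0000i)  (+0.0084-0.1579i)·(-0.1268-0.2275i)  (-0.0054-0.0259i)·(-0.0266+0.0430i)
Y_2^1(R⁻¹ n̂) = -0.025244-0.385440i

Re=-0.0252 Im=-0.3854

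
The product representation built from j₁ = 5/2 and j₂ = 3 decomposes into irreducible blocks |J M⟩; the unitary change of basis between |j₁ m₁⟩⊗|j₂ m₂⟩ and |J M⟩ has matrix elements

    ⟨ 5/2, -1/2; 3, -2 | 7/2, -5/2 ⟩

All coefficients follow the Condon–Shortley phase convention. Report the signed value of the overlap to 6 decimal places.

−√(2/63) ≈ -0.178174

√[8·2!3!4!/10! · 2!3!1!5!1!6!] = √(4608/7)
  +(−1)^0/∏(0,2,3,1,0,3)! = 1/72  (running 1/72)
  +(−1)^1/∏(1,1,2,0,1,4)! = -1/48  (running -1/144)
⟨..|..⟩ = √(4608/7)·(-1/144) = -0.178174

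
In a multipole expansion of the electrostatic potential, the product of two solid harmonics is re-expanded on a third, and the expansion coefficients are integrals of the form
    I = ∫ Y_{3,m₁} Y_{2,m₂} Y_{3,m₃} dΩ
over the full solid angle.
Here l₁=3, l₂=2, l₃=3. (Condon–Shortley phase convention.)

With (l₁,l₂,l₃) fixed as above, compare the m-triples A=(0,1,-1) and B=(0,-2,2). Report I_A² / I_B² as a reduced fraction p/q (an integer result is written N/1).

l's match ⇒ only the (l;m) 3-j factors differ between A and B.
A: triangle coeff Δ(3,2,3) = 1/3780; Σ_t [1,2]: t=1:−1/8 t=2:+1/12 = -1/24; (3j)²=1/210 [(3 2 3; 0 1 -1)], sign=-1
B: triangle coeff Δ(3,2,3) = 1/3780; Σ_t [0,0]: t=0:+1/24 = 1/24; (3j)²=1/21 [(3 2 3; 0 -2 2)], sign=-1
I_A²/I_B² = (1/210)/(1/21) = 1/10

1/10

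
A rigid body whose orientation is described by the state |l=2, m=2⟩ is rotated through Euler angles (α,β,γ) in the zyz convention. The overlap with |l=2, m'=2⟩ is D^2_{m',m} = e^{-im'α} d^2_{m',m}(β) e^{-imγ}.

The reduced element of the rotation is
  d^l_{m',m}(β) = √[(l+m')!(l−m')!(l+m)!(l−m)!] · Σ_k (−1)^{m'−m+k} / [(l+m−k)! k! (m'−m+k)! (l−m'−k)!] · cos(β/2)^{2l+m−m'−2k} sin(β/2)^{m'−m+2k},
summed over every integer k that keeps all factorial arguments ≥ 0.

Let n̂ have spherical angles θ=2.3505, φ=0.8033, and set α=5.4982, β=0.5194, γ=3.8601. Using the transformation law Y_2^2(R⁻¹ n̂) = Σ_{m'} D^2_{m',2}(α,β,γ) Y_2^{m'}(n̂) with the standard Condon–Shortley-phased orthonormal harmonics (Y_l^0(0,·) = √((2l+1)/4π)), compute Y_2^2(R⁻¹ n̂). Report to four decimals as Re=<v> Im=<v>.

Re=0.1639 Im=0.1745

Need the full column D^2_{m',2} for m'=−2..2 at α=5.4982, β=0.5194, γ=3.8601.
cos(β/2)=0.966467, sin(β/2)=0.256791
d^2_{-2,2}: single k=4 term ⇒ +0.004348;  D = -0.004309-0.000584i
d^2_{-1,2}: single k=3 term ⇒ +0.032731;  D = -0.019839-0.026032i
d^2_{0,2}: single k=2 term ⇒ +0.150872;  D = +0.020124-0.149524i
d^2_{1,2}: single k=1 term ⇒ +0.463629;  D = +0.368517-0.281330i
d^2_{2,2}: single k=0 term ⇒ +0.872465;  D = +0.864765+0.115658i
Y_2^{m'}(θ=2.3505,φ=0.8033) and Σ D·Y over m':
  (-0.0043-0.0006i)·(-0.0070-0.1952i)  (-0.0198-0.0260i)·(-0.2682+0.2780i)  (+0.0201-0.1495i)·(+0.1523+0.0000i)  (+0.3685-0.2813i)·(+0.2682+0.2780i)  (+0.8648+0.1157i)·(-0.0070+0.1952i)
Y_2^2(R⁻¹ n̂) = +0.163945+0.174528i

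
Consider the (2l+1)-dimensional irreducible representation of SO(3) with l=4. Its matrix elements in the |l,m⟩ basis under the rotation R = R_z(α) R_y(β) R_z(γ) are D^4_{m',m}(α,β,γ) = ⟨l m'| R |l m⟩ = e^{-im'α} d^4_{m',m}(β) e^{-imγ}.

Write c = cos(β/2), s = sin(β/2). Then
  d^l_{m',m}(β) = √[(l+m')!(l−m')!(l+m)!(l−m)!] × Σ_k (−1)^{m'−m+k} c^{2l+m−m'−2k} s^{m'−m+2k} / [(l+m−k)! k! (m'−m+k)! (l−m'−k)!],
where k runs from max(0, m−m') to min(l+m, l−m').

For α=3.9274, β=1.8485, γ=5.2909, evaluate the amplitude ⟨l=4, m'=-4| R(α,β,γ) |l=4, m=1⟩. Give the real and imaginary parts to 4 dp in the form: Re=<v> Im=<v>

D^4_{-4,1}(3.9274,1.8485,5.2909) = e^{-i·-4·3.9274}·d^4_{-4,1}(1.8485)·e^{-i·1·5.2909}. Compute d first:
c=cos(1.848500/2)=0.602433, s=sin(1.848500/2)=0.798169; N=√[1·40320·120·6]=5387.986637
k∈{5} keeps every argument non-negative
  k=5: (−1)^0·5387.9866/(720)·0.6024^3·0.7982^5 = +0.530024
d^4_{-4,1}(1.8485) = +0.530024
D = (-0.999999-0.001637i)·(+0.530024)·(+0.546778+0.837278i) = -0.289079-0.444251i

Re=-0.2891 Im=-0.4443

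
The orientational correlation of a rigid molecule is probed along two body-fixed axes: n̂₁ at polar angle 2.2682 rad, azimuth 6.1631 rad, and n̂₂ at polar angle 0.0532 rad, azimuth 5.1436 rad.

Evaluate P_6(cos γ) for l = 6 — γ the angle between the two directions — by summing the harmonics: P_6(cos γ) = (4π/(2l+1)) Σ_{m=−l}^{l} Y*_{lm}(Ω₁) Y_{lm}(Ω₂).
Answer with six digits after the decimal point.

0.121163

Summing Y*_{l m}(θ₁,φ₁)·Y_{l m}(θ₂,φ₂) over m ∈ [−6, 6]; prefactor 4π/(2·6+1) = 0.966644:
  m=-6: Y*=0.07363 - 0.06464j  Y=0.00000 + 0.00000j  product 0.00000 - 0.00000j
  m=-5: Y*=-0.23464 + 0.16067j  Y=0.00000 - 0.00000j  product -0.00000 + 0.00000j
  m=-4: Y*=0.38633 - 0.20130j  Y=-0.00000 - 0.00003j  product -0.00001 - 0.00001j
  m=-3: Y*=-0.27100 + 0.10208j  Y=-0.00075 - 0.00021j  product 0.00022 - 0.00002j
  m=-2: Y*=-0.15059 + 0.03688j  Y=-0.00951 + 0.01110j  product 0.00102 - 0.00202j
  m=-1: Y*=0.35431 - 0.04275j  Y=0.07222 + 0.15697j  product 0.03230 + 0.05253j
  m=+0: Y*=0.05903 + 0.00000j  Y=0.98710 + 0.00000j  product 0.05827 + 0.00000j
  m=+1: Y*=-0.35431 - 0.04275j  Y=-0.07222 + 0.15697j  product 0.03230 - 0.05253j
  m=+2: Y*=-0.15059 - 0.03688j  Y=-0.00951 - 0.01110j  product 0.00102 + 0.00202j
  m=+3: Y*=0.27100 + 0.10208j  Y=0.00075 - 0.00021j  product 0.00022 + 0.00002j
  m=+4: Y*=0.38633 + 0.20130j  Y=-0.00000 + 0.00003j  product -0.00001 + 0.00001j
  m=+5: Y*=0.23464 + 0.16067j  Y=-0.00000 - 0.00000j  product -0.00000 - 0.00000j
  m=+6: Y*=0.07363 + 0.06464j  Y=0.00000 - 0.00000j  product 0.00000 + 0.00000j
Σ over m = 0.12534 + 0.00000j; ×(4π/13) → 0.12116 + 0.00000j. Real part: 0.121163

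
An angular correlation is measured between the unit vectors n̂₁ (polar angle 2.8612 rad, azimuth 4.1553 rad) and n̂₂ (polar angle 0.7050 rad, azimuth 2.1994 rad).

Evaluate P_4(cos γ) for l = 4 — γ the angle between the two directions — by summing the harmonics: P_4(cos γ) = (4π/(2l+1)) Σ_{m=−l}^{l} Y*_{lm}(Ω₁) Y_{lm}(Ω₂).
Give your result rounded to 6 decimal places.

Expand P_4 via completeness: Σ_{m} conj(Y_{4,m}) at Ω₁ times Y_{4,m} at Ω₂ —
  [-4]  conj(Y_{4,-4})(Ω₁) = (-0.001586, -0.002054) ; Y_{4,-4}(Ω₂) = (-0.063191, -0.045801) ; Δ = (0.000006, 0.000202)
  [-3]  conj(Y_{4,-3})(Ω₁) = (-0.025362, 0.002557) ; Y_{4,-3}(Ω₂) = (0.246662, -0.080379) ; Δ = (-0.006050, 0.002669)
  [-2]  conj(Y_{4,-2})(Ω₁) = (-0.061718, 0.125635) ; Y_{4,-2}(Ω₂) = (-0.132622, 0.408961) ; Δ = (-0.043195, -0.041902)
  [-1]  conj(Y_{4,-1})(Ω₁) = (0.230407, 0.369892) ; Y_{4,-1}(Ω₂) = (-0.145585, -0.200261) ; Δ = (0.040531, -0.099992)
  [+0]  conj(Y_{4,0})(Ω₁) = (0.543951, -0.000000) ; Y_{4,0}(Ω₂) = (-0.277734, 0.000000) ; Δ = (-0.151074, 0.000000)
  [+1]  conj(Y_{4,1})(Ω₁) = (-0.230407, 0.369892) ; Y_{4,1}(Ω₂) = (0.145585, -0.200261) ; Δ = (0.040531, 0.099992)
  [+2]  conj(Y_{4,2})(Ω₁) = (-0.061718, -0.125635) ; Y_{4,2}(Ω₂) = (-0.132622, -0.408961) ; Δ = (-0.043195, 0.041902)
  [+3]  conj(Y_{4,3})(Ω₁) = (0.025362, 0.002557) ; Y_{4,3}(Ω₂) = (-0.246662, -0.080379) ; Δ = (-0.006050, -0.002669)
  [+4]  conj(Y_{4,4})(Ω₁) = (-0.001586, 0.002054) ; Y_{4,4}(Ω₂) = (-0.063191, 0.045801) ; Δ = (0.000006, -0.000202)
Σ over m = (-0.168490, -0.000000); ×(4π/9) → (-0.235256, -0.000000). Real part: -0.235256

-0.235256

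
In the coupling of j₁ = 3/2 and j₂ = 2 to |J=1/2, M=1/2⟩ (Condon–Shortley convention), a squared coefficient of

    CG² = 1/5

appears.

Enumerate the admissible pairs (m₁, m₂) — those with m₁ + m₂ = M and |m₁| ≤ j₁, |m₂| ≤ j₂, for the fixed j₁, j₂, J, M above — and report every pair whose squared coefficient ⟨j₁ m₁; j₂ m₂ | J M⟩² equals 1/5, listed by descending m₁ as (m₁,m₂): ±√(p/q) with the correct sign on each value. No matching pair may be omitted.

(1/2,0): −√(1/5)

Admissible pairs with m₁+m₂ = M = 1/2: (-3/2,2), (-1/2,1), (1/2,0), (3/2,-1)
  (m₁,m₂)=(3/2,-1): CG² = 1/10, CG = +√(1/10)
  (m₁,m₂)=(1/2,0): CG² = 1/5, CG = −√(1/5)   ← matches the target
  (m₁,m₂)=(-1/2,1): CG² = 3/10, CG = +√(3/10)
  (m₁,m₂)=(-3/2,2): CG² = 2/5, CG = −√(2/5)
Pairs with CG² = 1/5: (1/2,0): −√(1/5)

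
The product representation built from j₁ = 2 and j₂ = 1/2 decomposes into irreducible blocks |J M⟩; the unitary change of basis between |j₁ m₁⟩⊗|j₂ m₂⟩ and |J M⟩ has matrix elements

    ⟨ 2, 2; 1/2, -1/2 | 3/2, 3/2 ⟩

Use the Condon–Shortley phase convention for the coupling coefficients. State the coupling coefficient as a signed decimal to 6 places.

+√(4/5) = +0.894427

j₁+j₂−J=1  J+j₁−j₂=3  J−j₁+j₂=0  j₁+j₂+J+1=5
(j₁±m₁, j₂±m₂, J±M) = (4,0,0,1,3,0)
P² = 144/5
sum k=0..0:
  [0] +1/6 = 1/6
S = 1/6
C² = P²·S² = 4/5 ; C = +0.894427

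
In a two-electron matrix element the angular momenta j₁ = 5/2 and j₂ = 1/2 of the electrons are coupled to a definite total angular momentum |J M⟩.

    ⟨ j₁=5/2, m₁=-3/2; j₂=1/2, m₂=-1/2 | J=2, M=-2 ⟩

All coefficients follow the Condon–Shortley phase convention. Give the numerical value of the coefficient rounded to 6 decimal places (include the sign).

+0.408248  (= +√(1/6))

triangle: 1!·4!·0!/6! = 24/720
(j±m)!: 1!·4!·0!·1!·0!·4! = 576
prefactor² = (2J+1)·Δ·N² = 96
  k=0: +1/(0!·1!·4!·0!·0!·0!) = 1/24
Σ = 1/24  ⇒  CG² = 96·(1/24)² = 1/6
CG = +√(1/6) = +0.408248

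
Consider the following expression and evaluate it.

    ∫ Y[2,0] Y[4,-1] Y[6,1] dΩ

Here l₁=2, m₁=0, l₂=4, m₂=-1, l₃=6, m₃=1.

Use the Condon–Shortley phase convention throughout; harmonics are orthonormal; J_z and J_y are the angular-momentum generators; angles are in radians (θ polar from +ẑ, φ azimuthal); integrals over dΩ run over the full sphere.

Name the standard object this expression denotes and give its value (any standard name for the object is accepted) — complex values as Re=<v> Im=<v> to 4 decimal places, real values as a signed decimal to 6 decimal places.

This is a Gaunt coefficient — the integral of a triple product of spherical harmonics over the sphere.
m-sum 0 ✓  L=12 even ✓  2≤6≤6 ✓
Π(2lᵢ+1) = 5×9×13 = 585
triangle coeff Δ(2,4,6) = 1/6435
Σ_t [0,0]: t=0:+1/2304 = 1/2304
(3j)²=5/143 [(2 4 6; 0 0 0)], sign=+1
Σ_t [0,0]: t=0:+1/2880 = 1/2880
(3j)²=14/429 [(2 4 6; 0 -1 1)], sign=-1
⇒ 4πI² = 1050/1573
I = (-1)√(1050/1573/(4π)) = -0.23047581

Gaunt coefficient, -0.230476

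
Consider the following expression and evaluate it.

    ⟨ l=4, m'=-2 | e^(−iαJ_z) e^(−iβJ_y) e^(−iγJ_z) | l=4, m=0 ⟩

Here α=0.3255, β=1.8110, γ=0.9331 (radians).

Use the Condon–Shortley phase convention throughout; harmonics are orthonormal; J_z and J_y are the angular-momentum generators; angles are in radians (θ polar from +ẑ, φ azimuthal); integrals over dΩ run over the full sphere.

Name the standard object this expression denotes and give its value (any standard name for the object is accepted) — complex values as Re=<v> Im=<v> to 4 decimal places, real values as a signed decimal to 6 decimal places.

Wigner D-matrix element, Re=-0.1791 Im=-0.1365

This is a Wigner D-matrix element — the rotation-matrix element ⟨l m'| R(α,β,γ) |l m⟩ in the angular-momentum basis.
Split into d^4_{-2,0}(β=1.8110) × two z-phases.
Half-angle: c=0.617292, s=0.786734. N=√(2·720·24·24)=910.735966
k: max(0,(0)−(-2))=2 … min(4+(0),4−(-2))=4
  k=2: (−1)^0·910.7360/(96)·0.6173^6·0.7867^2 = +0.324879
  k=3: (−1)^1·910.7360/(36)·0.6173^4·0.7867^4 = -1.407229
  k=4: (−1)^2·910.7360/(96)·0.6173^2·0.7867^6 = +0.857176
d^4_{-2,0}(1.8110) = +0.324879 -1.407229 +0.857176 = -0.225174
Phases: e^{-i·(-2)·0.3255}=+0.795478+0.605982i, e^{-i·(0)·0.9331}=+1.000000+0.000000i ⇒ D=-0.179121-0.136451i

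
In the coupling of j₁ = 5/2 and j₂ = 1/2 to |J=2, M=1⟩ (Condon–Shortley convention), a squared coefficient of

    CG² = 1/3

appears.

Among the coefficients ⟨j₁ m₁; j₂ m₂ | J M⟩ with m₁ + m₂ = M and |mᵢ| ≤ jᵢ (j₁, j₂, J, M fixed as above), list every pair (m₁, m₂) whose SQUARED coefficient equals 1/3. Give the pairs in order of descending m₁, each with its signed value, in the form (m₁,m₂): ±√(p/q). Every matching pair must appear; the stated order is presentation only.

(1/2,1/2): −√(1/3)

Admissible pairs with m₁+m₂ = M = 1: (1/2,1/2), (3/2,-1/2)
  (m₁,m₂)=(3/2,-1/2): CG² = 2/3, CG = +√(2/3)
  (m₁,m₂)=(1/2,1/2): CG² = 1/3, CG = −√(1/3)   ← matches the target
Pairs with CG² = 1/3: (1/2,1/2): −√(1/3)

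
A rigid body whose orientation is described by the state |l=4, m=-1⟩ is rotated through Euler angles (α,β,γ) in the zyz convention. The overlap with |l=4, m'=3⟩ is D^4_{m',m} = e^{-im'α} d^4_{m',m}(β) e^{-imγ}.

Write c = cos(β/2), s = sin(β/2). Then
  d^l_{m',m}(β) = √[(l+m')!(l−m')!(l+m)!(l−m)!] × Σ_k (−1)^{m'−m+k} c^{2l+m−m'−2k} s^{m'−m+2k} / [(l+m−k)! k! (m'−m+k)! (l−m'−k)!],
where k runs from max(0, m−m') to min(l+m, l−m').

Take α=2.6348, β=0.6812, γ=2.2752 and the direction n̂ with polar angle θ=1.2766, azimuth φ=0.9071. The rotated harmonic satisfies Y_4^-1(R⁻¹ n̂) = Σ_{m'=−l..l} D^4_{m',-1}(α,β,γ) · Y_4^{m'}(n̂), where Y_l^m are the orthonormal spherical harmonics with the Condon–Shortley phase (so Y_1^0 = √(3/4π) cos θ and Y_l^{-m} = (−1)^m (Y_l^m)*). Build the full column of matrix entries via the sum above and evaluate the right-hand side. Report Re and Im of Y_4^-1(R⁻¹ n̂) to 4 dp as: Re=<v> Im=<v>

Need the full column D^4_{m',-1} for m'=−4..4 at α=2.6348, β=0.6812, γ=2.2752.
cos(β/2)=0.942554, sin(β/2)=0.334053
d^4_{-4,-1}: single k=3 term ⇒ +0.207525;  D = +0.201175+0.050946i
d^4_{-3,-1}: k∈[2..3] ⇒ +0.621067 -0.130018 = +0.491049;  D = -0.357677-0.336447i
d^4_{-2,-1}: k∈[1..3] ⇒ +0.936691 -0.588279 +0.049262 = +0.397673;  D = +0.121004+0.378817i
d^4_{-1,-1}: k∈[0..3] ⇒ +0.622947 -1.173707 +0.294854 -0.012345 = -0.268251;  D = -0.052665+0.263031i
d^4_{0,-1}: k∈[0..3] ⇒ -0.987359 +0.744121 -0.093467 +0.001957 = -0.334749;  D = +0.216777-0.255078i
d^4_{1,-1}: k∈[0..3] ⇒ +0.782471 -0.294854 +0.018518 -0.000155 = +0.505980;  D = +0.473617-0.178054i
d^4_{2,-1}: k∈[0..2] ⇒ -0.392186 +0.073893 -0.001856 = -0.320150;  D = +0.316688+0.046954i
d^4_{3,-1}: k∈[0..1] ⇒ +0.130018 -0.009799 = +0.120220;  D = +0.095414+0.073136i
d^4_{4,-1}: single k=0 term ⇒ -0.026067;  D = +0.010391+0.023906i
Y_4^{m'}(θ=1.2766,φ=0.9071) and Σ D·Y over m':
  (+0.2012+0.0509i)·(-0.3281+0.1737i)  (-0.3577-0.3364i)·(-0.2905-0.1298i)  (+0.1210+0.3788i)·(+0.0304+0.1223i)  (-0.0527+0.2630i)·(-0.1950+0.2494i)  (+0.2168-0.2551i)·(+0.0767+0.0000i)  (+0.4736-0.1781i)·(+0.1950+0.2494i)  (+0.3167+0.0470i)·(+0.0304-0.1223i)  (+0.0954+0.0731i)·(+0.2905-0.1298i)  (+0.0104+0.0239i)·(-0.3281-0.1737i)
Y_4^-1(R⁻¹ n̂) = +0.094080+0.149972i

Re=0.0941 Im=0.1500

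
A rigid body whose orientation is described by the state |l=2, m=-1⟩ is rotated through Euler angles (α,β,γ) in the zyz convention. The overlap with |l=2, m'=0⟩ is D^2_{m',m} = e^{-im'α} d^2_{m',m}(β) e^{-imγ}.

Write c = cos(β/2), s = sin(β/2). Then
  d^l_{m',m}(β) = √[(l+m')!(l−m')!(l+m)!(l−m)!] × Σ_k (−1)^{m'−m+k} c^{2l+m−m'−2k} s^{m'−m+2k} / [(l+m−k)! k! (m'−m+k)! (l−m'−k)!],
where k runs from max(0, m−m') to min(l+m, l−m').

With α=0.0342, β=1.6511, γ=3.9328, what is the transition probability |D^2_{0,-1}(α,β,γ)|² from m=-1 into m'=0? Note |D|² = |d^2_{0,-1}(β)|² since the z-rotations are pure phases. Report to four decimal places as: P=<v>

P=0.0096

First d^2_{0,-1}(β=1.6511), then the phase factors e^{-i(0)α} and e^{-i(-1)γ}:
Half-angle: c=0.678153, s=0.734921. N=√(2·2·1·6)=4.898979
The bounds max(0,m−m')=0 and min(l+m,l−m')=1 give 2 terms
  k=0: (−1)^1·4.8990/(2)·0.6782^3·0.7349^1 = -0.561434
  k=1: (−1)^2·4.8990/(2)·0.6782^1·0.7349^3 = +0.659364
d^2_{0,-1}(1.6511) = -0.561434 +0.659364 = +0.097929
|D^2_{0,-1}|² = |d^2_{0,-1}(β)|² = (+0.097929)² = 0.009590 (the z-rotation phases have unit modulus)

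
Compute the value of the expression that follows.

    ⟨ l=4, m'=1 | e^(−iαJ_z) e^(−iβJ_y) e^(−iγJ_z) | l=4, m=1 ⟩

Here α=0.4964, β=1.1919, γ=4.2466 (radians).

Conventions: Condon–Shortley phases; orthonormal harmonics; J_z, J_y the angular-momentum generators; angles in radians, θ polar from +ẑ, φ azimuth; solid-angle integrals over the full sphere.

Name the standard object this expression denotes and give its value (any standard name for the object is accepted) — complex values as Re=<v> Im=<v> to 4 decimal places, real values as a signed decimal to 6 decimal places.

Wigner D-matrix element, Re=-0.0035 Im=-0.1156

This is a Wigner D-matrix element — the rotation-matrix element ⟨l m'| R(α,β,γ) |l m⟩ in the angular-momentum basis.
Split into d^4_{1,1}(β=1.1919) × two z-phases.
With c≡cos(β/2)=0.827616 and s≡sin(β/2)=0.561295, N=[120·6·120·6]^{1/2}=720.000000
k∈{0,1,2,3} keeps every argument non-negative
  k=0: (−1)^0·720.0000/(720)·0.8276^8·0.5613^0 = +0.220105
  k=1: (−1)^1·720.0000/(48)·0.8276^6·0.5613^2 = -1.518610
  k=2: (−1)^2·720.0000/(24)·0.8276^4·0.5613^4 = +1.397016
  k=3: (−1)^3·720.0000/(72)·0.8276^2·0.5613^6 = -0.214193
d^4_{1,1}(1.1919) = +0.220105 -1.518610 +1.397016 -0.214193 = -0.115682
D = (+0.879303-0.476263i)·(-0.115682)·(-0.449128+0.893467i) = -0.003541-0.115627i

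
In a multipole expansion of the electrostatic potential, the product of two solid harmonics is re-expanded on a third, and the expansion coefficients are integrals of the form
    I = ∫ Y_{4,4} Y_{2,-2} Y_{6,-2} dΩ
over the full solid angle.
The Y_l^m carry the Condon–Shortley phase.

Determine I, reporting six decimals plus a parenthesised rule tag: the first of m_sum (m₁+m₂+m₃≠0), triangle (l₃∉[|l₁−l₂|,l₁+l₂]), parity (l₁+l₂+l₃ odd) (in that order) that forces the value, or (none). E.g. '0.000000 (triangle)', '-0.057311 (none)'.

m-sum 0 ✓  L=12 even ✓  2≤6≤6 ✓
Π(2lᵢ+1) = 9×5×13 = 585
triangle coeff Δ(4,2,6) = 1/6435
Σ_t [0,0]: t=0:+1/2304 = 1/2304
(3j)²=5/143 [(4 2 6; 0 0 0)], sign=+1
Σ_t [0,0]: t=0:+1/967680 = 1/967680
(3j)²=1/6435 [(4 2 6; 4 -2 -2)], sign=+1
⇒ 4πI² = 5/1573
I = (+1)√(5/1573/(4π)) = 0.01590434
No selection rule forces the value: the integral is nonzero (none).

0.015904 (none)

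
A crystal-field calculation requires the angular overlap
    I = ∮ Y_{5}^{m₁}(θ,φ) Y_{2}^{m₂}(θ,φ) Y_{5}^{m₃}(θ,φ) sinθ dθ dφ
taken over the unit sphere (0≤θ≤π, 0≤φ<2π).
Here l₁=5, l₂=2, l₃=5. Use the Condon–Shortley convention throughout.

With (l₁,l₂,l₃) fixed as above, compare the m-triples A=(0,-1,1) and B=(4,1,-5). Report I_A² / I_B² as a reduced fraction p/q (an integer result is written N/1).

1/27

Shared (l₁,l₂,l₃)=(5,2,5): N and (l;000)² cancel in I_A²/I_B².
A: Δ = 2!·8!·2!/13! = 1/38610; Racah Σ t=0..1: t=0:+1/1440 t=1:−1/1152 = -1/5760; ⇒ 3j(5 2 5; 0 -1 1)² = 1/858, sgn -1
B: Δ = 2!·8!·2!/13! = 1/38610; Racah Σ t=1..1: t=1:−1/80640 = -1/80640; ⇒ 3j(5 2 5; 4 1 -5)² = 9/286, sgn -1
I_A²/I_B² = (1/858)/(9/286) = 1/27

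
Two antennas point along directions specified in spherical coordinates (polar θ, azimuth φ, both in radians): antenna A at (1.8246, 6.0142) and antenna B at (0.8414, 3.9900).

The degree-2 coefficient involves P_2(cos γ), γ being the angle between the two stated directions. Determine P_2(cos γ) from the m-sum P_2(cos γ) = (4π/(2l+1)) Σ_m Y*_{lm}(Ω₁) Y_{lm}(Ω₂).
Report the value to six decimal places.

-0.149413

Summing Y*_{l m}(θ₁,φ₁)·Y_{l m}(θ₂,φ₂) over m ∈ [−2, 2]; prefactor 4π/(2·2+1) = 2.513274:
  m=-2: (0.310800, -0.185447) × (-0.026988, -0.213021) = (-0.047892, -0.061202)  (running Σ = (-0.047892, -0.061202))
  m=-1: (-0.181011, 0.049899) × (-0.253796, 0.287978) = (0.031570, -0.064791)  (running Σ = (-0.016322, -0.125994))
  m=0: (-0.255740, -0.000000) × (0.104819, 0.000000) = (-0.026806, -0.000000)  (running Σ = (-0.043128, -0.125994))
  m=1: (0.181011, 0.049899) × (0.253796, 0.287978) = (0.031570, 0.064791)  (running Σ = (-0.011558, -0.061202))
  m=2: (0.310800, 0.185447) × (-0.026988, 0.213021) = (-0.047892, 0.061202)  (running Σ = (-0.059450, -0.000000))
Accumulated sum (-0.059450, -0.000000); after 4π/(2l+1) scaling, (-0.149413, -0.000000) ⇒ P_2 = -0.149413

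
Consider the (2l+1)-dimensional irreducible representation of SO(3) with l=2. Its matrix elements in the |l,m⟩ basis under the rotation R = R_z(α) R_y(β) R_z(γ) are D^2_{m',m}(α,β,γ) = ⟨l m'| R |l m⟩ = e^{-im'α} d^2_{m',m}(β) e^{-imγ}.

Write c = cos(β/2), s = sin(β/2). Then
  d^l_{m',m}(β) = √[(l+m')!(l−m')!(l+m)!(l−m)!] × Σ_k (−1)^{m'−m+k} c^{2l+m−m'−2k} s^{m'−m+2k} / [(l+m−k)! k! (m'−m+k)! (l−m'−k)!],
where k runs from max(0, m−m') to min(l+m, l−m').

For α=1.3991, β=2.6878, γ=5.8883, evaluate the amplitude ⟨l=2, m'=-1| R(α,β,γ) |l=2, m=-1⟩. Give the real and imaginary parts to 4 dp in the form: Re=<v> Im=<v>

Re=-0.0760 Im=-0.1194

Split into d^2_{-1,-1}(β=2.6878) × two z-phases.
c=cos(2.687800/2)=0.224954, s=sin(2.687800/2)=0.974369; N=√[1·6·1·6]=6.000000
Admissible k: 0..1 (factorial args all ≥0)
  k=0: (−1)^0·6.0000/(6)·0.2250^4·0.9744^0 = +0.002561
  k=1: (−1)^1·6.0000/(2)·0.2250^2·0.9744^2 = -0.144131
d^2_{-1,-1}(2.6878) = +0.002561 -0.144131 = -0.141570
Attach z-rotation phases: D = e^{-i(-1)(1.3991)}·(-0.141570)·e^{-i(-1)(5.8883)} = -0.075988-0.119449i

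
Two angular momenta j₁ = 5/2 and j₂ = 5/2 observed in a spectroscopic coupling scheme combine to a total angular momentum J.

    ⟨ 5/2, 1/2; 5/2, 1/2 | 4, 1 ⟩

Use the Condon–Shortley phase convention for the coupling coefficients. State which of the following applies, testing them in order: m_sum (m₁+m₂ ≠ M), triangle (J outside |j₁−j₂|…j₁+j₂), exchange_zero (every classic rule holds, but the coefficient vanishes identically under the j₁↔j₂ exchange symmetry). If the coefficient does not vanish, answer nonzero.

m-sum: m₁+m₂ = 1/2+1/2 = 1, M = 1  ✓
triangle: |j₁−j₂| = 0 ≤ J = 4 ≤ j₁+j₂ = 5  ✓
exchange: j₁=j₂ and m₁=m₂, and (−1)^(j₁+j₂−J) = (−1)^1 = −1 forces ⟨j₁m₁;j₂m₂|JM⟩ = −⟨j₂m₂;j₁m₁|JM⟩ = −⟨j₁m₁;j₂m₂|JM⟩ ⇒ the coefficient vanishes identically
Racah sum check: Σ_k collapses to 0 ⇒ CG = 0

exchange_zero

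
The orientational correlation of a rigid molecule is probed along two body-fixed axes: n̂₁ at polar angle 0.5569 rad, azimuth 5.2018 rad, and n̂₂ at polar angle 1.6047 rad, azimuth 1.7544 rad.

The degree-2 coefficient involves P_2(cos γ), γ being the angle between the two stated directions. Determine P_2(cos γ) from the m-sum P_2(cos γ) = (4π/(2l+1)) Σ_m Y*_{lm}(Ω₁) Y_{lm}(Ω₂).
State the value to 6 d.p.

Addition theorem: P_2(cos γ) = (4π/5) Σ_m Y*_{lm}(Ω₁) Y_{lm}(Ω₂), m = −2…2:
  term(m=-2) = 0.03409 + 0.02391j   from Y*(Ω₁)=-0.06022 - 0.08955j, Y(Ω₂)=-0.36011 + 0.13852j
  term(m=-1) = 0.00865 + 0.00273j   from Y*(Ω₁)=0.16296 - 0.30594j, Y(Ω₂)=0.00478 + 0.02573j
  term(m=+0) = -0.11518 + 0.00000j   from Y*(Ω₁)=0.36645 + 0.00000j, Y(Ω₂)=-0.31430 + 0.00000j
  term(m=+1) = 0.00865 - 0.00273j   from Y*(Ω₁)=-0.16296 - 0.30594j, Y(Ω₂)=-0.00478 + 0.02573j
  term(m=+2) = 0.03409 - 0.02391j   from Y*(Ω₁)=-0.06022 + 0.08955j, Y(Ω₂)=-0.36011 - 0.13852j
Accumulated sum -0.02970 + 0.00000j; after 4π/(2l+1) scaling, -0.07463 + 0.00000j ⇒ P_2 = -0.074634

-0.074634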